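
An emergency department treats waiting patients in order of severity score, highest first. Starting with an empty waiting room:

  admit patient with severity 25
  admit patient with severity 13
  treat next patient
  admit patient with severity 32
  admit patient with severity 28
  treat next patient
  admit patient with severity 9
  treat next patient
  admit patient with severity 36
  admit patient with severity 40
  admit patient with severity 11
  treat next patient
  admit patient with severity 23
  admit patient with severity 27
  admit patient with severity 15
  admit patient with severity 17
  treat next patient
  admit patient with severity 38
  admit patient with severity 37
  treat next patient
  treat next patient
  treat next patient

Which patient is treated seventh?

37

insert 25 → {25}
insert 13 → {25, 13}
treat next patient → 25; now {13}
insert 32 → {32, 13}
insert 28 → {32, 28, 13}
treat next patient → 32; now {28, 13}
insert 9 → {28, 13, 9}
treat next patient → 28; now {13, 9}
insert 36 → {36, 13, 9}
insert 40 → {40, 36, 13, 9}
insert 11 → {40, 36, 13, 11, 9}
treat next patient → 40; now {36, 13, 11, 9}
insert 23 → {36, 23, 13, 11, 9}
insert 27 → {36, 27, 23, 13, 11, 9}
insert 15 → {36, 27, 23, 15, 13, 11, 9}
insert 17 → {36, 27, 23, 17, 15, 13, 11, 9}
treat next patient → 36; now {27, 23, 17, 15, 13, 11, 9}
insert 38 → {38, 27, 23, 17, 15, 13, 11, 9}
insert 37 → {38, 37, 27, 23, 17, 15, 13, 11, 9}
treat next patient → 38; now {37, 27, 23, 17, 15, 13, 11, 9}
treat next patient → 37; now {27, 23, 17, 15, 13, 11, 9}
treat next patient → 27; now {23, 17, 15, 13, 11, 9}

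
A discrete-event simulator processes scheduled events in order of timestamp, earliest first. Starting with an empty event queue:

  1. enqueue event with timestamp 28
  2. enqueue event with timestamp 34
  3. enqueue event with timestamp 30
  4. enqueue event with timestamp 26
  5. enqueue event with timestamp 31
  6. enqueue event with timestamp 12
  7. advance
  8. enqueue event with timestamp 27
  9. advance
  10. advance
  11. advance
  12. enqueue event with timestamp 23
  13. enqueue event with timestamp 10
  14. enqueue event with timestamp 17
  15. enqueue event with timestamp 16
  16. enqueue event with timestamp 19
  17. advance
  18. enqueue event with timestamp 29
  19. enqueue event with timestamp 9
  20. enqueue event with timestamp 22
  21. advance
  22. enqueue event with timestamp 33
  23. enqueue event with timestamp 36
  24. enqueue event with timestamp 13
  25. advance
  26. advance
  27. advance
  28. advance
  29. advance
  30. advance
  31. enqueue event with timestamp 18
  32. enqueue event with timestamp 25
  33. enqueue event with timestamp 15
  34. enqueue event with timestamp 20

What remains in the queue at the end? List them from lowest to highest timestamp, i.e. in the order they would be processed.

insert 28 → {28}
insert 34 → {28, 34}
insert 30 → {28, 30, 34}
insert 26 → {26, 28, 30, 34}
insert 31 → {26, 28, 30, 31, 34}
insert 12 → {12, 26, 28, 30, 31, 34}
advance → 12; now {26, 28, 30, 31, 34}
insert 27 → {26, 27, 28, 30, 31, 34}
advance → 26; now {27, 28, 30, 31, 34}
advance → 27; now {28, 30, 31, 34}
advance → 28; now {30, 31, 34}
insert 23 → {23, 30, 31, 34}
insert 10 → {10, 23, 30, 31, 34}
insert 17 → {10, 17, 23, 30, 31, 34}
insert 16 → {10, 16, 17, 23, 30, 31, 34}
insert 19 → {10, 16, 17, 19, 23, 30, 31, 34}
advance → 10; now {16, 17, 19, 23, 30, 31, 34}
insert 29 → {16, 17, 19, 23, 29, 30, 31, 34}
insert 9 → {9, 16, 17, 19, 23, 29, 30, 31, 34}
insert 22 → {9, 16, 17, 19, 22, 23, 29, 30, 31, 34}
advance → 9; now {16, 17, 19, 22, 23, 29, 30, 31, 34}
insert 33 → {16, 17, 19, 22, 23, 29, 30, 31, 33, 34}
insert 36 → {16, 17, 19, 22, 23, 29, 30, 31, 33, 34, 36}
insert 13 → {13, 16, 17, 19, 22, 23, 29, 30, 31, 33, 34, 36}
advance → 13; now {16, 17, 19, 22, 23, 29, 30, 31, 33, 34, 36}
advance → 16; now {17, 19, 22, 23, 29, 30, 31, 33, 34, 36}
advance → 17; now {19, 22, 23, 29, 30, 31, 33, 34, 36}
advance → 19; now {22, 23, 29, 30, 31, 33, 34, 36}
advance → 22; now {23, 29, 30, 31, 33, 34, 36}
advance → 23; now {29, 30, 31, 33, 34, 36}
insert 18 → {18, 29, 30, 31, 33, 34, 36}
insert 25 → {18, 25, 29, 30, 31, 33, 34, 36}
insert 15 → {15, 18, 25, 29, 30, 31, 33, 34, 36}
insert 20 → {15, 18, 20, 25, 29, 30, 31, 33, 34, 36}

[15, 18, 20, 25, 29, 30, 31, 33, 34, 36]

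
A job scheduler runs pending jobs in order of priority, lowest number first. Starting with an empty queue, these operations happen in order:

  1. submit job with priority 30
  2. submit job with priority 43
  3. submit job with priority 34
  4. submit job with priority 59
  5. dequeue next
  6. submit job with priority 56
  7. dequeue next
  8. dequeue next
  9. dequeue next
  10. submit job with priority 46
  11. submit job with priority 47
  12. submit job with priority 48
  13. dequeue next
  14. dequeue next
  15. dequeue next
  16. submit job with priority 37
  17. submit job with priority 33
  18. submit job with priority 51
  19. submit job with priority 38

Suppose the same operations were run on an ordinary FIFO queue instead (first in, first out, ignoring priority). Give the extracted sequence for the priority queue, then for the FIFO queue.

insert 30 → {30}
insert 43 → {30, 43}
insert 34 → {30, 34, 43}
insert 59 → {30, 34, 43, 59}
dequeue next → 30; now {34, 43, 59}
insert 56 → {34, 43, 56, 59}
dequeue next → 34; now {43, 56, 59}
dequeue next → 43; now {56, 59}
dequeue next → 56; now {59}
insert 46 → {46, 59}
insert 47 → {46, 47, 59}
insert 48 → {46, 47, 48, 59}
dequeue next → 46; now {47, 48, 59}
dequeue next → 47; now {48, 59}
dequeue next → 48; now {59}
insert 37 → {37, 59}
insert 33 → {33, 37, 59}
insert 51 → {33, 37, 51, 59}
insert 38 → {33, 37, 38, 51, 59}

priority queue: [30, 34, 43, 56, 46, 47, 48]; FIFO queue: [30, 43, 34, 59, 56, 46, 47]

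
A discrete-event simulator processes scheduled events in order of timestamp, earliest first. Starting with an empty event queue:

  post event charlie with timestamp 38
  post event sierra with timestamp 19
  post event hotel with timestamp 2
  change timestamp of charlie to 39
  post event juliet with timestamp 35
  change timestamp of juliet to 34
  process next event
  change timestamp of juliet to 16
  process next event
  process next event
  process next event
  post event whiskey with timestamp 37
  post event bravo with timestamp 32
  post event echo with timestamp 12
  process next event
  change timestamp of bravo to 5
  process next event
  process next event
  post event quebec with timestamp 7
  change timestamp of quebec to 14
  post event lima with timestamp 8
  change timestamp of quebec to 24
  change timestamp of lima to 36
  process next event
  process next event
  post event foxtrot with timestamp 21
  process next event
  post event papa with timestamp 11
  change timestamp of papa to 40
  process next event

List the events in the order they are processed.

add charlie (timestamp 38) → {charlie:38}
add sierra (timestamp 19) → {sierra:19, charlie:38}
add hotel (timestamp 2) → {hotel:2, sierra:19, charlie:38}
update charlie to timestamp 39 → {hotel:2, sierra:19, charlie:39}
add juliet (timestamp 35) → {hotel:2, sierra:19, juliet:35, charlie:39}
update juliet to timestamp 34 → {hotel:2, sierra:19, juliet:34, charlie:39}
process next event → hotel; now {sierra:19, juliet:34, charlie:39}
update juliet to timestamp 16 → {juliet:16, sierra:19, charlie:39}
process next event → juliet; now {sierra:19, charlie:39}
process next event → sierra; now {charlie:39}
process next event → charlie; now {}
add whiskey (timestamp 37) → {whiskey:37}
add bravo (timestamp 32) → {bravo:32, whiskey:37}
add echo (timestamp 12) → {echo:12, bravo:32, whiskey:37}
process next event → echo; now {bravo:32, whiskey:37}
update bravo to timestamp 5 → {bravo:5, whiskey:37}
process next event → bravo; now {whiskey:37}
process next event → whiskey; now {}
add quebec (timestamp 7) → {quebec:7}
update quebec to timestamp 14 → {quebec:14}
add lima (timestamp 8) → {lima:8, quebec:14}
update quebec to timestamp 24 → {lima:8, quebec:24}
update lima to timestamp 36 → {quebec:24, lima:36}
process next event → quebec; now {lima:36}
process next event → lima; now {}
add foxtrot (timestamp 21) → {foxtrot:21}
process next event → foxtrot; now {}
add papa (timestamp 11) → {papa:11}
update papa to timestamp 40 → {papa:40}
process next event → papa; now {}

hotel, juliet, sierra, charlie, echo, bravo, whiskey, quebec, lima, foxtrot, papa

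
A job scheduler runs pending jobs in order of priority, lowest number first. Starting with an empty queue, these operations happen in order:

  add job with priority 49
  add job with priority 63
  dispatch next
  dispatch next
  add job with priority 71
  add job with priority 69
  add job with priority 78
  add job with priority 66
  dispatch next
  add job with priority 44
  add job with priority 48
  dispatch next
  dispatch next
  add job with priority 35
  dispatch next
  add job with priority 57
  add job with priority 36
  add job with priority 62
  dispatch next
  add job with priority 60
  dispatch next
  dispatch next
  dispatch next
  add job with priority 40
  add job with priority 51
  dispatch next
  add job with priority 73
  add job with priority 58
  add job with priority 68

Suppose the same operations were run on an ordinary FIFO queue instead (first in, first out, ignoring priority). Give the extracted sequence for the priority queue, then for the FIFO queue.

priority queue: [49, 63, 66, 44, 48, 35, 36, 57, 60, 62, 40]; FIFO queue: 49 → 63 → 71 → 69 → 78 → 66 → 44 → 48 → 35 → 57 → 36

insert 49 → {49}
insert 63 → {49, 63}
dispatch next → 49; now {63}
dispatch next → 63; now {}
insert 71 → {71}
insert 69 → {69, 71}
insert 78 → {69, 71, 78}
insert 66 → {66, 69, 71, 78}
dispatch next → 66; now {69, 71, 78}
insert 44 → {44, 69, 71, 78}
insert 48 → {44, 48, 69, 71, 78}
dispatch next → 44; now {48, 69, 71, 78}
dispatch next → 48; now {69, 71, 78}
insert 35 → {35, 69, 71, 78}
dispatch next → 35; now {69, 71, 78}
insert 57 → {57, 69, 71, 78}
insert 36 → {36, 57, 69, 71, 78}
insert 62 → {36, 57, 62, 69, 71, 78}
dispatch next → 36; now {57, 62, 69, 71, 78}
insert 60 → {57, 60, 62, 69, 71, 78}
dispatch next → 57; now {60, 62, 69, 71, 78}
dispatch next → 60; now {62, 69, 71, 78}
dispatch next → 62; now {69, 71, 78}
insert 40 → {40, 69, 71, 78}
insert 51 → {40, 51, 69, 71, 78}
dispatch next → 40; now {51, 69, 71, 78}
insert 73 → {51, 69, 71, 73, 78}
insert 58 → {51, 58, 69, 71, 73, 78}
insert 68 → {51, 58, 68, 69, 71, 73, 78}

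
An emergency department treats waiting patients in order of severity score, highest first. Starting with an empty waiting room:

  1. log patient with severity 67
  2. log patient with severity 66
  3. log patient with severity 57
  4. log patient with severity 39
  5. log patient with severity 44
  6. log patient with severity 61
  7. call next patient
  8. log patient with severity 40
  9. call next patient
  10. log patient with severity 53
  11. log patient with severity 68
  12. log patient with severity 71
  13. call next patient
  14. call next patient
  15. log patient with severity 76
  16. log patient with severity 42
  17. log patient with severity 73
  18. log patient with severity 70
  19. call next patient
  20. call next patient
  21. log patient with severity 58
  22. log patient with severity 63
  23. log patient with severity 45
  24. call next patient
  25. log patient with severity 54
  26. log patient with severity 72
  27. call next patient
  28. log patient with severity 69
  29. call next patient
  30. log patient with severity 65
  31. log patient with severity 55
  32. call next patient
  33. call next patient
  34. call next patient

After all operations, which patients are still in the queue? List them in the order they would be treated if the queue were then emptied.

[58, 57, 55, 54, 53, 45, 44, 42, 40, 39]

insert 67 → {67}
insert 66 → {67, 66}
insert 57 → {67, 66, 57}
insert 39 → {67, 66, 57, 39}
insert 44 → {67, 66, 57, 44, 39}
insert 61 → {67, 66, 61, 57, 44, 39}
call next patient → 67; now {66, 61, 57, 44, 39}
insert 40 → {66, 61, 57, 44, 40, 39}
call next patient → 66; now {61, 57, 44, 40, 39}
insert 53 → {61, 57, 53, 44, 40, 39}
insert 68 → {68, 61, 57, 53, 44, 40, 39}
insert 71 → {71, 68, 61, 57, 53, 44, 40, 39}
call next patient → 71; now {68, 61, 57, 53, 44, 40, 39}
call next patient → 68; now {61, 57, 53, 44, 40, 39}
insert 76 → {76, 61, 57, 53, 44, 40, 39}
insert 42 → {76, 61, 57, 53, 44, 42, 40, 39}
insert 73 → {76, 73, 61, 57, 53, 44, 42, 40, 39}
insert 70 → {76, 73, 70, 61, 57, 53, 44, 42, 40, 39}
call next patient → 76; now {73, 70, 61, 57, 53, 44, 42, 40, 39}
call next patient → 73; now {70, 61, 57, 53, 44, 42, 40, 39}
insert 58 → {70, 61, 58, 57, 53, 44, 42, 40, 39}
insert 63 → {70, 63, 61, 58, 57, 53, 44, 42, 40, 39}
insert 45 → {70, 63, 61, 58, 57, 53, 45, 44, 42, 40, 39}
call next patient → 70; now {63, 61, 58, 57, 53, 45, 44, 42, 40, 39}
insert 54 → {63, 61, 58, 57, 54, 53, 45, 44, 42, 40, 39}
insert 72 → {72, 63, 61, 58, 57, 54, 53, 45, 44, 42, 40, 39}
call next patient → 72; now {63, 61, 58, 57, 54, 53, 45, 44, 42, 40, 39}
insert 69 → {69, 63, 61, 58, 57, 54, 53, 45, 44, 42, 40, 39}
call next patient → 69; now {63, 61, 58, 57, 54, 53, 45, 44, 42, 40, 39}
insert 65 → {65, 63, 61, 58, 57, 54, 53, 45, 44, 42, 40, 39}
insert 55 → {65, 63, 61, 58, 57, 55, 54, 53, 45, 44, 42, 40, 39}
call next patient → 65; now {63, 61, 58, 57, 55, 54, 53, 45, 44, 42, 40, 39}
call next patient → 63; now {61, 58, 57, 55, 54, 53, 45, 44, 42, 40, 39}
call next patient → 61; now {58, 57, 55, 54, 53, 45, 44, 42, 40, 39}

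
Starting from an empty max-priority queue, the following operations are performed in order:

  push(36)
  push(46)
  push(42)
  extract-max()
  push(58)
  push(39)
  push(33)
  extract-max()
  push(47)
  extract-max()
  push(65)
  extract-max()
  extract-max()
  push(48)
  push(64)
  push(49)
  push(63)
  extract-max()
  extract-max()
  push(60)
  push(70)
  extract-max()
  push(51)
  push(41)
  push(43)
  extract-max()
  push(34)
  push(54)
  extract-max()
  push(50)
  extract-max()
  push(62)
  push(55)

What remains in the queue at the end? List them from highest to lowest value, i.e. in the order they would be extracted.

insert 36 → {36}
insert 46 → {46, 36}
insert 42 → {46, 42, 36}
extract-max → 46; now {42, 36}
insert 58 → {58, 42, 36}
insert 39 → {58, 42, 39, 36}
insert 33 → {58, 42, 39, 36, 33}
extract-max → 58; now {42, 39, 36, 33}
insert 47 → {47, 42, 39, 36, 33}
extract-max → 47; now {42, 39, 36, 33}
insert 65 → {65, 42, 39, 36, 33}
extract-max → 65; now {42, 39, 36, 33}
extract-max → 42; now {39, 36, 33}
insert 48 → {48, 39, 36, 33}
insert 64 → {64, 48, 39, 36, 33}
insert 49 → {64, 49, 48, 39, 36, 33}
insert 63 → {64, 63, 49, 48, 39, 36, 33}
extract-max → 64; now {63, 49, 48, 39, 36, 33}
extract-max → 63; now {49, 48, 39, 36, 33}
insert 60 → {60, 49, 48, 39, 36, 33}
insert 70 → {70, 60, 49, 48, 39, 36, 33}
extract-max → 70; now {60, 49, 48, 39, 36, 33}
insert 51 → {60, 51, 49, 48, 39, 36, 33}
insert 41 → {60, 51, 49, 48, 41, 39, 36, 33}
insert 43 → {60, 51, 49, 48, 43, 41, 39, 36, 33}
extract-max → 60; now {51, 49, 48, 43, 41, 39, 36, 33}
insert 34 → {51, 49, 48, 43, 41, 39, 36, 34, 33}
insert 54 → {54, 51, 49, 48, 43, 41, 39, 36, 34, 33}
extract-max → 54; now {51, 49, 48, 43, 41, 39, 36, 34, 33}
insert 50 → {51, 50, 49, 48, 43, 41, 39, 36, 34, 33}
extract-max → 51; now {50, 49, 48, 43, 41, 39, 36, 34, 33}
insert 62 → {62, 50, 49, 48, 43, 41, 39, 36, 34, 33}
insert 55 → {62, 55, 50, 49, 48, 43, 41, 39, 36, 34, 33}

62, 55, 50, 49, 48, 43, 41, 39, 36, 34, 33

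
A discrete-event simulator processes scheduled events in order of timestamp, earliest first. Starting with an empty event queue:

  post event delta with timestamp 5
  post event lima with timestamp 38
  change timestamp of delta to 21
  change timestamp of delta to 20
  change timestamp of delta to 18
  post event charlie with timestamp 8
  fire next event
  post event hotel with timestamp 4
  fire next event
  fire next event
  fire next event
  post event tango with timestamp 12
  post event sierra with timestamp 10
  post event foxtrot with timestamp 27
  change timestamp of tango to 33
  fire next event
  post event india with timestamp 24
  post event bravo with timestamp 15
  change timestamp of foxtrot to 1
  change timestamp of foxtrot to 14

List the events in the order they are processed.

add delta (timestamp 5) → {delta:5}
add lima (timestamp 38) → {delta:5, lima:38}
update delta to timestamp 21 → {delta:21, lima:38}
update delta to timestamp 20 → {delta:20, lima:38}
update delta to timestamp 18 → {delta:18, lima:38}
add charlie (timestamp 8) → {charlie:8, delta:18, lima:38}
fire next event → charlie; now {delta:18, lima:38}
add hotel (timestamp 4) → {hotel:4, delta:18, lima:38}
fire next event → hotel; now {delta:18, lima:38}
fire next event → delta; now {lima:38}
fire next event → lima; now {}
add tango (timestamp 12) → {tango:12}
add sierra (timestamp 10) → {sierra:10, tango:12}
add foxtrot (timestamp 27) → {sierra:10, tango:12, foxtrot:27}
update tango to timestamp 33 → {sierra:10, foxtrot:27, tango:33}
fire next event → sierra; now {foxtrot:27, tango:33}
add india (timestamp 24) → {india:24, foxtrot:27, tango:33}
add bravo (timestamp 15) → {bravo:15, india:24, foxtrot:27, tango:33}
update foxtrot to timestamp 1 → {foxtrot:1, bravo:15, india:24, tango:33}
update foxtrot to timestamp 14 → {foxtrot:14, bravo:15, india:24, tango:33}

charlie → hotel → delta → lima → sierra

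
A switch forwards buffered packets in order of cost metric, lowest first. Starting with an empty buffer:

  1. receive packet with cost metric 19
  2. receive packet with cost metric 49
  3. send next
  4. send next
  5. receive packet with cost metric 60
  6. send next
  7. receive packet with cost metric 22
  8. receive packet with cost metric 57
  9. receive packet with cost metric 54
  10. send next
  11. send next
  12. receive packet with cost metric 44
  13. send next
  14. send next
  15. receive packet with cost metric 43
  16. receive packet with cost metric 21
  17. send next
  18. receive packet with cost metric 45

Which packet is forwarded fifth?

insert 19 → {19}
insert 49 → {19, 49}
send next → 19; now {49}
send next → 49; now {}
insert 60 → {60}
send next → 60; now {}
insert 22 → {22}
insert 57 → {22, 57}
insert 54 → {22, 54, 57}
send next → 22; now {54, 57}
send next → 54; now {57}
insert 44 → {44, 57}
send next → 44; now {57}
send next → 57; now {}
insert 43 → {43}
insert 21 → {21, 43}
send next → 21; now {43}
insert 45 → {43, 45}

54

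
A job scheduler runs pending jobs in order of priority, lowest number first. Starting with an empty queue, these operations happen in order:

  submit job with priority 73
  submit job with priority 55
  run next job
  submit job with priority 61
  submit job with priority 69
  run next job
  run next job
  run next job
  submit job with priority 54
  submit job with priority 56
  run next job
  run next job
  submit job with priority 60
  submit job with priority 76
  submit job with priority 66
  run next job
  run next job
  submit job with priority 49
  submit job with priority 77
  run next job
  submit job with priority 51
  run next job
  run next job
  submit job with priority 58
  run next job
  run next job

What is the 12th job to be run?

insert 73 → {73}
insert 55 → {55, 73}
run next job → 55; now {73}
insert 61 → {61, 73}
insert 69 → {61, 69, 73}
run next job → 61; now {69, 73}
run next job → 69; now {73}
run next job → 73; now {}
insert 54 → {54}
insert 56 → {54, 56}
run next job → 54; now {56}
run next job → 56; now {}
insert 60 → {60}
insert 76 → {60, 76}
insert 66 → {60, 66, 76}
run next job → 60; now {66, 76}
run next job → 66; now {76}
insert 49 → {49, 76}
insert 77 → {49, 76, 77}
run next job → 49; now {76, 77}
insert 51 → {51, 76, 77}
run next job → 51; now {76, 77}
run next job → 76; now {77}
insert 58 → {58, 77}
run next job → 58; now {77}
run next job → 77; now {}

58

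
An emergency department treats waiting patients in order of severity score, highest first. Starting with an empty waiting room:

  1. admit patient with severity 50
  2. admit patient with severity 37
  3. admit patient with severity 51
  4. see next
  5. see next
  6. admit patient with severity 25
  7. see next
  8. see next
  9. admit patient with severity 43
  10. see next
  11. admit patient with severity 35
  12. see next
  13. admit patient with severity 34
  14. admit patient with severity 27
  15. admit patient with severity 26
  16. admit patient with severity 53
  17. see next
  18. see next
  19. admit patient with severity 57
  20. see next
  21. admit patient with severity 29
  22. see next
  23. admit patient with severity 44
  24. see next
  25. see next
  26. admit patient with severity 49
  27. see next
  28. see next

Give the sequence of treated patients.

insert 50 → {50}
insert 37 → {50, 37}
insert 51 → {51, 50, 37}
see next → 51; now {50, 37}
see next → 50; now {37}
insert 25 → {37, 25}
see next → 37; now {25}
see next → 25; now {}
insert 43 → {43}
see next → 43; now {}
insert 35 → {35}
see next → 35; now {}
insert 34 → {34}
insert 27 → {34, 27}
insert 26 → {34, 27, 26}
insert 53 → {53, 34, 27, 26}
see next → 53; now {34, 27, 26}
see next → 34; now {27, 26}
insert 57 → {57, 27, 26}
see next → 57; now {27, 26}
insert 29 → {29, 27, 26}
see next → 29; now {27, 26}
insert 44 → {44, 27, 26}
see next → 44; now {27, 26}
see next → 27; now {26}
insert 49 → {49, 26}
see next → 49; now {26}
see next → 26; now {}

51, 50, 37, 25, 43, 35, 53, 34, 57, 29, 44, 27, 49, 26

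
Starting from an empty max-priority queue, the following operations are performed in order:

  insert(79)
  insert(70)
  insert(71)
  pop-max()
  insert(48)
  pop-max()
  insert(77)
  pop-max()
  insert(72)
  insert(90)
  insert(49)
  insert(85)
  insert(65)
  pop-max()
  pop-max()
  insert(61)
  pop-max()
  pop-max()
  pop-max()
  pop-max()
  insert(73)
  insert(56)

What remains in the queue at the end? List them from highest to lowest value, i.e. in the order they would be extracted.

insert 79 → {79}
insert 70 → {79, 70}
insert 71 → {79, 71, 70}
pop-max → 79; now {71, 70}
insert 48 → {71, 70, 48}
pop-max → 71; now {70, 48}
insert 77 → {77, 70, 48}
pop-max → 77; now {70, 48}
insert 72 → {72, 70, 48}
insert 90 → {90, 72, 70, 48}
insert 49 → {90, 72, 70, 49, 48}
insert 85 → {90, 85, 72, 70, 49, 48}
insert 65 → {90, 85, 72, 70, 65, 49, 48}
pop-max → 90; now {85, 72, 70, 65, 49, 48}
pop-max → 85; now {72, 70, 65, 49, 48}
insert 61 → {72, 70, 65, 61, 49, 48}
pop-max → 72; now {70, 65, 61, 49, 48}
pop-max → 70; now {65, 61, 49, 48}
pop-max → 65; now {61, 49, 48}
pop-max → 61; now {49, 48}
insert 73 → {73, 49, 48}
insert 56 → {73, 56, 49, 48}

[73, 56, 49, 48]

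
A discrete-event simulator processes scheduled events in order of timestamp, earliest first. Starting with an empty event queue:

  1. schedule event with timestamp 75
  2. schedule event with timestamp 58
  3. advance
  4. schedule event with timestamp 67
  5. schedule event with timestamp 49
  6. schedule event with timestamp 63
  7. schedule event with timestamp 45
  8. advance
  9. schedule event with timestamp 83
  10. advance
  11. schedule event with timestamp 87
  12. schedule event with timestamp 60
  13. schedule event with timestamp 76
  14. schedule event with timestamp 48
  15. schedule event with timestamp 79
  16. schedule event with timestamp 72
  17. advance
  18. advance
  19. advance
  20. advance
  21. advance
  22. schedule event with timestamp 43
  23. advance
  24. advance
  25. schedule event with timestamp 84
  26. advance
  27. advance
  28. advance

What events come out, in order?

[58, 45, 49, 48, 60, 63, 67, 72, 43, 75, 76, 79, 83]

insert 75 → {75}
insert 58 → {58, 75}
advance → 58; now {75}
insert 67 → {67, 75}
insert 49 → {49, 67, 75}
insert 63 → {49, 63, 67, 75}
insert 45 → {45, 49, 63, 67, 75}
advance → 45; now {49, 63, 67, 75}
insert 83 → {49, 63, 67, 75, 83}
advance → 49; now {63, 67, 75, 83}
insert 87 → {63, 67, 75, 83, 87}
insert 60 → {60, 63, 67, 75, 83, 87}
insert 76 → {60, 63, 67, 75, 76, 83, 87}
insert 48 → {48, 60, 63, 67, 75, 76, 83, 87}
insert 79 → {48, 60, 63, 67, 75, 76, 79, 83, 87}
insert 72 → {48, 60, 63, 67, 72, 75, 76, 79, 83, 87}
advance → 48; now {60, 63, 67, 72, 75, 76, 79, 83, 87}
advance → 60; now {63, 67, 72, 75, 76, 79, 83, 87}
advance → 63; now {67, 72, 75, 76, 79, 83, 87}
advance → 67; now {72, 75, 76, 79, 83, 87}
advance → 72; now {75, 76, 79, 83, 87}
insert 43 → {43, 75, 76, 79, 83, 87}
advance → 43; now {75, 76, 79, 83, 87}
advance → 75; now {76, 79, 83, 87}
insert 84 → {76, 79, 83, 84, 87}
advance → 76; now {79, 83, 84, 87}
advance → 79; now {83, 84, 87}
advance → 83; now {84, 87}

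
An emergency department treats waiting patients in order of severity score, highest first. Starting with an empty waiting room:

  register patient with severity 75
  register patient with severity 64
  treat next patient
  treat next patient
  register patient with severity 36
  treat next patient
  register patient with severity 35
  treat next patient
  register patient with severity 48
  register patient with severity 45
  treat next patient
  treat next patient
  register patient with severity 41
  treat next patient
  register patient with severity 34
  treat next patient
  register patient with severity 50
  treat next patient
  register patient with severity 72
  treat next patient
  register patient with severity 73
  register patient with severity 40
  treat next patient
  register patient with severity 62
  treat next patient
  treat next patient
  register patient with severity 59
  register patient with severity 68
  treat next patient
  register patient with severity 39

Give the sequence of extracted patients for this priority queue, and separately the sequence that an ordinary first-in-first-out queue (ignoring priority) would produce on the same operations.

priority queue: [75, 64, 36, 35, 48, 45, 41, 34, 50, 72, 73, 62, 40, 68]; FIFO queue: [75, 64, 36, 35, 48, 45, 41, 34, 50, 72, 73, 40, 62, 59]

insert 75 → {75}
insert 64 → {75, 64}
treat next patient → 75; now {64}
treat next patient → 64; now {}
insert 36 → {36}
treat next patient → 36; now {}
insert 35 → {35}
treat next patient → 35; now {}
insert 48 → {48}
insert 45 → {48, 45}
treat next patient → 48; now {45}
treat next patient → 45; now {}
insert 41 → {41}
treat next patient → 41; now {}
insert 34 → {34}
treat next patient → 34; now {}
insert 50 → {50}
treat next patient → 50; now {}
insert 72 → {72}
treat next patient → 72; now {}
insert 73 → {73}
insert 40 → {73, 40}
treat next patient → 73; now {40}
insert 62 → {62, 40}
treat next patient → 62; now {40}
treat next patient → 40; now {}
insert 59 → {59}
insert 68 → {68, 59}
treat next patient → 68; now {59}
insert 39 → {59, 39}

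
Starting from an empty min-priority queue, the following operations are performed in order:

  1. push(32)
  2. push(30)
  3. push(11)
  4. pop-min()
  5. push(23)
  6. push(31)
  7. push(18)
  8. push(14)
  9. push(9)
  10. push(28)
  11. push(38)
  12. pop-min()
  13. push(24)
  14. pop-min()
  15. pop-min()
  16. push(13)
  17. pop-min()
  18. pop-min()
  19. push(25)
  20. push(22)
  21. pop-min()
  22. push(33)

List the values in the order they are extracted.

insert 32 → {32}
insert 30 → {30, 32}
insert 11 → {11, 30, 32}
pop-min → 11; now {30, 32}
insert 23 → {23, 30, 32}
insert 31 → {23, 30, 31, 32}
insert 18 → {18, 23, 30, 31, 32}
insert 14 → {14, 18, 23, 30, 31, 32}
insert 9 → {9, 14, 18, 23, 30, 31, 32}
insert 28 → {9, 14, 18, 23, 28, 30, 31, 32}
insert 38 → {9, 14, 18, 23, 28, 30, 31, 32, 38}
pop-min → 9; now {14, 18, 23, 28, 30, 31, 32, 38}
insert 24 → {14, 18, 23, 24, 28, 30, 31, 32, 38}
pop-min → 14; now {18, 23, 24, 28, 30, 31, 32, 38}
pop-min → 18; now {23, 24, 28, 30, 31, 32, 38}
insert 13 → {13, 23, 24, 28, 30, 31, 32, 38}
pop-min → 13; now {23, 24, 28, 30, 31, 32, 38}
pop-min → 23; now {24, 28, 30, 31, 32, 38}
insert 25 → {24, 25, 28, 30, 31, 32, 38}
insert 22 → {22, 24, 25, 28, 30, 31, 32, 38}
pop-min → 22; now {24, 25, 28, 30, 31, 32, 38}
insert 33 → {24, 25, 28, 30, 31, 32, 33, 38}

11, 9, 14, 18, 13, 23, 22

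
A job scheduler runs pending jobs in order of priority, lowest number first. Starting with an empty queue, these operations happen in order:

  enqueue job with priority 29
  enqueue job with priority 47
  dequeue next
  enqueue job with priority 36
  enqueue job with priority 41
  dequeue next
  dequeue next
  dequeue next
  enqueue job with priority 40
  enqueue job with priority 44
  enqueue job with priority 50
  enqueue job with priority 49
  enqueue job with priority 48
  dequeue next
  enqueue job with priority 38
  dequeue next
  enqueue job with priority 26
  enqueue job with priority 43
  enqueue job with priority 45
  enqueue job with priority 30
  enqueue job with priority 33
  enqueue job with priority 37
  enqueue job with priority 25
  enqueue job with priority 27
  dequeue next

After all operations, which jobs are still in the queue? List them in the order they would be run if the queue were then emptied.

insert 29 → {29}
insert 47 → {29, 47}
dequeue next → 29; now {47}
insert 36 → {36, 47}
insert 41 → {36, 41, 47}
dequeue next → 36; now {41, 47}
dequeue next → 41; now {47}
dequeue next → 47; now {}
insert 40 → {40}
insert 44 → {40, 44}
insert 50 → {40, 44, 50}
insert 49 → {40, 44, 49, 50}
insert 48 → {40, 44, 48, 49, 50}
dequeue next → 40; now {44, 48, 49, 50}
insert 38 → {38, 44, 48, 49, 50}
dequeue next → 38; now {44, 48, 49, 50}
insert 26 → {26, 44, 48, 49, 50}
insert 43 → {26, 43, 44, 48, 49, 50}
insert 45 → {26, 43, 44, 45, 48, 49, 50}
insert 30 → {26, 30, 43, 44, 45, 48, 49, 50}
insert 33 → {26, 30, 33, 43, 44, 45, 48, 49, 50}
insert 37 → {26, 30, 33, 37, 43, 44, 45, 48, 49, 50}
insert 25 → {25, 26, 30, 33, 37, 43, 44, 45, 48, 49, 50}
insert 27 → {25, 26, 27, 30, 33, 37, 43, 44, 45, 48, 49, 50}
dequeue next → 25; now {26, 27, 30, 33, 37, 43, 44, 45, 48, 49, 50}

[26, 27, 30, 33, 37, 43, 44, 45, 48, 49, 50]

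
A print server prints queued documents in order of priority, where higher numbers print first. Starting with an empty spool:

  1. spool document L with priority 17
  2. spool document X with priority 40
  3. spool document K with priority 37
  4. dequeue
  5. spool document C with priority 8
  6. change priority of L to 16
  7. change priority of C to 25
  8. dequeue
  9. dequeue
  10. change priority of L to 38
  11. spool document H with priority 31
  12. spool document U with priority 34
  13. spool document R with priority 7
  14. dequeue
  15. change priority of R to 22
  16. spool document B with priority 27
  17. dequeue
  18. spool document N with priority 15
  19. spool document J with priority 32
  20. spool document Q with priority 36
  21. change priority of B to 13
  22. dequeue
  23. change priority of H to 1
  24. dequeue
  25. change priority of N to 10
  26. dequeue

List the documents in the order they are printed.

X → K → C → L → U → Q → J → R

add L (priority 17) → {L:17}
add X (priority 40) → {X:40, L:17}
add K (priority 37) → {X:40, K:37, L:17}
dequeue → X; now {K:37, L:17}
add C (priority 8) → {K:37, L:17, C:8}
update L to priority 16 → {K:37, L:16, C:8}
update C to priority 25 → {K:37, C:25, L:16}
dequeue → K; now {C:25, L:16}
dequeue → C; now {L:16}
update L to priority 38 → {L:38}
add H (priority 31) → {L:38, H:31}
add U (priority 34) → {L:38, U:34, H:31}
add R (priority 7) → {L:38, U:34, H:31, R:7}
dequeue → L; now {U:34, H:31, R:7}
update R to priority 22 → {U:34, H:31, R:22}
add B (priority 27) → {U:34, H:31, B:27, R:22}
dequeue → U; now {H:31, B:27, R:22}
add N (priority 15) → {H:31, B:27, R:22, N:15}
add J (priority 32) → {J:32, H:31, B:27, R:22, N:15}
add Q (priority 36) → {Q:36, J:32, H:31, B:27, R:22, N:15}
update B to priority 13 → {Q:36, J:32, H:31, R:22, N:15, B:13}
dequeue → Q; now {J:32, H:31, R:22, N:15, B:13}
update H to priority 1 → {J:32, R:22, N:15, B:13, H:1}
dequeue → J; now {R:22, N:15, B:13, H:1}
update N to priority 10 → {R:22, B:13, N:10, H:1}
dequeue → R; now {B:13, N:10, H:1}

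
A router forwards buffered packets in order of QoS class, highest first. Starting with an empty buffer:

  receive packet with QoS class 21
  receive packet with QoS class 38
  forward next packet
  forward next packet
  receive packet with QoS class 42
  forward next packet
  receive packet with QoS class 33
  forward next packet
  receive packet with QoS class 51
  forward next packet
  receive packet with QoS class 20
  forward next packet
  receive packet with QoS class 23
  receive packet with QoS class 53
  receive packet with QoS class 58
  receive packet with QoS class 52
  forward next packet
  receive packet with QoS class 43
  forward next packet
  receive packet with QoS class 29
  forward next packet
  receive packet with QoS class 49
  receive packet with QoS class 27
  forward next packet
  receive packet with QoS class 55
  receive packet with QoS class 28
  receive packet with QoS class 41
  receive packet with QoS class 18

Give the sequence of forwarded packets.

insert 21 → {21}
insert 38 → {38, 21}
forward next packet → 38; now {21}
forward next packet → 21; now {}
insert 42 → {42}
forward next packet → 42; now {}
insert 33 → {33}
forward next packet → 33; now {}
insert 51 → {51}
forward next packet → 51; now {}
insert 20 → {20}
forward next packet → 20; now {}
insert 23 → {23}
insert 53 → {53, 23}
insert 58 → {58, 53, 23}
insert 52 → {58, 53, 52, 23}
forward next packet → 58; now {53, 52, 23}
insert 43 → {53, 52, 43, 23}
forward next packet → 53; now {52, 43, 23}
insert 29 → {52, 43, 29, 23}
forward next packet → 52; now {43, 29, 23}
insert 49 → {49, 43, 29, 23}
insert 27 → {49, 43, 29, 27, 23}
forward next packet → 49; now {43, 29, 27, 23}
insert 55 → {55, 43, 29, 27, 23}
insert 28 → {55, 43, 29, 28, 27, 23}
insert 41 → {55, 43, 41, 29, 28, 27, 23}
insert 18 → {55, 43, 41, 29, 28, 27, 23, 18}

[38, 21, 42, 33, 51, 20, 58, 53, 52, 49]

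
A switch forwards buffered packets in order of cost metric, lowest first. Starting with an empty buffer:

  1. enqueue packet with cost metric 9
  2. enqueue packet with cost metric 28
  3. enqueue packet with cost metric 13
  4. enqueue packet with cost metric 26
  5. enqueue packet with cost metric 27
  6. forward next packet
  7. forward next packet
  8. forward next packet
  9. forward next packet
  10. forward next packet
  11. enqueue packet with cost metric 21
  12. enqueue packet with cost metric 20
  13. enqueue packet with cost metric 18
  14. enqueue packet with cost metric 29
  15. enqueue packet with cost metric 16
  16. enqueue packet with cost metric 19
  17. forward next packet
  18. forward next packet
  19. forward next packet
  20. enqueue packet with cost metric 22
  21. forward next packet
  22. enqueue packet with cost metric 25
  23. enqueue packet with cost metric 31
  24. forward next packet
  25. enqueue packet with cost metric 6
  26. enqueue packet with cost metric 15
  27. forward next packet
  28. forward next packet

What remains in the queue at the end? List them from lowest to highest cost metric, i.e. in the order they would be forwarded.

[22, 25, 29, 31]

insert 9 → {9}
insert 28 → {9, 28}
insert 13 → {9, 13, 28}
insert 26 → {9, 13, 26, 28}
insert 27 → {9, 13, 26, 27, 28}
forward next packet → 9; now {13, 26, 27, 28}
forward next packet → 13; now {26, 27, 28}
forward next packet → 26; now {27, 28}
forward next packet → 27; now {28}
forward next packet → 28; now {}
insert 21 → {21}
insert 20 → {20, 21}
insert 18 → {18, 20, 21}
insert 29 → {18, 20, 21, 29}
insert 16 → {16, 18, 20, 21, 29}
insert 19 → {16, 18, 19, 20, 21, 29}
forward next packet → 16; now {18, 19, 20, 21, 29}
forward next packet → 18; now {19, 20, 21, 29}
forward next packet → 19; now {20, 21, 29}
insert 22 → {20, 21, 22, 29}
forward next packet → 20; now {21, 22, 29}
insert 25 → {21, 22, 25, 29}
insert 31 → {21, 22, 25, 29, 31}
forward next packet → 21; now {22, 25, 29, 31}
insert 6 → {6, 22, 25, 29, 31}
insert 15 → {6, 15, 22, 25, 29, 31}
forward next packet → 6; now {15, 22, 25, 29, 31}
forward next packet → 15; now {22, 25, 29, 31}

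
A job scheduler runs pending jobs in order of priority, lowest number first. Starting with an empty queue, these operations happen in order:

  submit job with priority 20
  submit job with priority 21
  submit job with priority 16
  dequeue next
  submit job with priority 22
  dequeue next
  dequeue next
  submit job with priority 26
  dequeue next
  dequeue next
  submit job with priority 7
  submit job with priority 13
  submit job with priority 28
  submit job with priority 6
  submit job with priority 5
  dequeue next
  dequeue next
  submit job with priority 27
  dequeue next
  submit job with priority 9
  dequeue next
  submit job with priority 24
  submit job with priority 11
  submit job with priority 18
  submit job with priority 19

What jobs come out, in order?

insert 20 → {20}
insert 21 → {20, 21}
insert 16 → {16, 20, 21}
dequeue next → 16; now {20, 21}
insert 22 → {20, 21, 22}
dequeue next → 20; now {21, 22}
dequeue next → 21; now {22}
insert 26 → {22, 26}
dequeue next → 22; now {26}
dequeue next → 26; now {}
insert 7 → {7}
insert 13 → {7, 13}
insert 28 → {7, 13, 28}
insert 6 → {6, 7, 13, 28}
insert 5 → {5, 6, 7, 13, 28}
dequeue next → 5; now {6, 7, 13, 28}
dequeue next → 6; now {7, 13, 28}
insert 27 → {7, 13, 27, 28}
dequeue next → 7; now {13, 27, 28}
insert 9 → {9, 13, 27, 28}
dequeue next → 9; now {13, 27, 28}
insert 24 → {13, 24, 27, 28}
insert 11 → {11, 13, 24, 27, 28}
insert 18 → {11, 13, 18, 24, 27, 28}
insert 19 → {11, 13, 18, 19, 24, 27, 28}

[16, 20, 21, 22, 26, 5, 6, 7, 9]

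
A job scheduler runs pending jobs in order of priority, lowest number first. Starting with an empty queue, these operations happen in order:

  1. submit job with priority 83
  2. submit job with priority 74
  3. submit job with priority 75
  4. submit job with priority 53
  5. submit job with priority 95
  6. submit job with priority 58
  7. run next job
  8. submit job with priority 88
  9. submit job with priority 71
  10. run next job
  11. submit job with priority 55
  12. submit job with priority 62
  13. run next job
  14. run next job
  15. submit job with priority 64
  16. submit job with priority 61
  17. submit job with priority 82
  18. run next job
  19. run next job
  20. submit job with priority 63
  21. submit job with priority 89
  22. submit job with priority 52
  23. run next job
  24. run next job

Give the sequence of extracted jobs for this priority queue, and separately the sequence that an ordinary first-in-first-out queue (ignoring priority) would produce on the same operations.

priority queue: 53 → 58 → 55 → 62 → 61 → 64 → 52 → 63; FIFO queue: 83, 74, 75, 53, 95, 58, 88, 71

insert 83 → {83}
insert 74 → {74, 83}
insert 75 → {74, 75, 83}
insert 53 → {53, 74, 75, 83}
insert 95 → {53, 74, 75, 83, 95}
insert 58 → {53, 58, 74, 75, 83, 95}
run next job → 53; now {58, 74, 75, 83, 95}
insert 88 → {58, 74, 75, 83, 88, 95}
insert 71 → {58, 71, 74, 75, 83, 88, 95}
run next job → 58; now {71, 74, 75, 83, 88, 95}
insert 55 → {55, 71, 74, 75, 83, 88, 95}
insert 62 → {55, 62, 71, 74, 75, 83, 88, 95}
run next job → 55; now {62, 71, 74, 75, 83, 88, 95}
run next job → 62; now {71, 74, 75, 83, 88, 95}
insert 64 → {64, 71, 74, 75, 83, 88, 95}
insert 61 → {61, 64, 71, 74, 75, 83, 88, 95}
insert 82 → {61, 64, 71, 74, 75, 82, 83, 88, 95}
run next job → 61; now {64, 71, 74, 75, 82, 83, 88, 95}
run next job → 64; now {71, 74, 75, 82, 83, 88, 95}
insert 63 → {63, 71, 74, 75, 82, 83, 88, 95}
insert 89 → {63, 71, 74, 75, 82, 83, 88, 89, 95}
insert 52 → {52, 63, 71, 74, 75, 82, 83, 88, 89, 95}
run next job → 52; now {63, 71, 74, 75, 82, 83, 88, 89, 95}
run next job → 63; now {71, 74, 75, 82, 83, 88, 89, 95}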